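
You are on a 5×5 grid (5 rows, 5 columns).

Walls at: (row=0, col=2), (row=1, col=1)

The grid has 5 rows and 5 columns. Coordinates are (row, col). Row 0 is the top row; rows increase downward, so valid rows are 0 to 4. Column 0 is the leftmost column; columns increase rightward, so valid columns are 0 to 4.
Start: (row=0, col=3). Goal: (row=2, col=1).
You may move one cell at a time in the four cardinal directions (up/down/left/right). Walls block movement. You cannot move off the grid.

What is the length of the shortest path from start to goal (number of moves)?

BFS from (row=0, col=3) until reaching (row=2, col=1):
  Distance 0: (row=0, col=3)
  Distance 1: (row=0, col=4), (row=1, col=3)
  Distance 2: (row=1, col=2), (row=1, col=4), (row=2, col=3)
  Distance 3: (row=2, col=2), (row=2, col=4), (row=3, col=3)
  Distance 4: (row=2, col=1), (row=3, col=2), (row=3, col=4), (row=4, col=3)  <- goal reached here
One shortest path (4 moves): (row=0, col=3) -> (row=1, col=3) -> (row=1, col=2) -> (row=2, col=2) -> (row=2, col=1)

Answer: Shortest path length: 4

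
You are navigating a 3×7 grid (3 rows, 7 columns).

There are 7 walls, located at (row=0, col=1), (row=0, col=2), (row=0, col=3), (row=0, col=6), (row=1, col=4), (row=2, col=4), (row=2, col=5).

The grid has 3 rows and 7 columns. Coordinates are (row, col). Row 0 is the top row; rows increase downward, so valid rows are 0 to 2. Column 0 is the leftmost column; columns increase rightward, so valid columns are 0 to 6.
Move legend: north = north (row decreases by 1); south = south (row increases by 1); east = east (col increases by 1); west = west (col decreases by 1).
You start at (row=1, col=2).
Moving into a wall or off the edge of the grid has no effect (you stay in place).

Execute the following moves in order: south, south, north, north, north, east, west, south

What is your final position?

Start: (row=1, col=2)
  south (south): (row=1, col=2) -> (row=2, col=2)
  south (south): blocked, stay at (row=2, col=2)
  north (north): (row=2, col=2) -> (row=1, col=2)
  north (north): blocked, stay at (row=1, col=2)
  north (north): blocked, stay at (row=1, col=2)
  east (east): (row=1, col=2) -> (row=1, col=3)
  west (west): (row=1, col=3) -> (row=1, col=2)
  south (south): (row=1, col=2) -> (row=2, col=2)
Final: (row=2, col=2)

Answer: Final position: (row=2, col=2)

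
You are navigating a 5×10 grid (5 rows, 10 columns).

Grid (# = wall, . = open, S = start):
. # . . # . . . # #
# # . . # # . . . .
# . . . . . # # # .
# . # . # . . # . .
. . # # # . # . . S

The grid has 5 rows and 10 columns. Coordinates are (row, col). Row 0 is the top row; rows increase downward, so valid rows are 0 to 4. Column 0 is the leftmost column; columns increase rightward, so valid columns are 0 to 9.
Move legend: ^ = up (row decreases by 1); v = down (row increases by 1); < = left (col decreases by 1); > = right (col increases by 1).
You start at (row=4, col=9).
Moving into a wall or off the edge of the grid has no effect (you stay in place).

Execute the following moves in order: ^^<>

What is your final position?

Start: (row=4, col=9)
  ^ (up): (row=4, col=9) -> (row=3, col=9)
  ^ (up): (row=3, col=9) -> (row=2, col=9)
  < (left): blocked, stay at (row=2, col=9)
  > (right): blocked, stay at (row=2, col=9)
Final: (row=2, col=9)

Answer: Final position: (row=2, col=9)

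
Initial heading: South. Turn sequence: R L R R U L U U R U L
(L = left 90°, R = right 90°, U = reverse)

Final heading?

Start: South
  R (right (90° clockwise)) -> West
  L (left (90° counter-clockwise)) -> South
  R (right (90° clockwise)) -> West
  R (right (90° clockwise)) -> North
  U (U-turn (180°)) -> South
  L (left (90° counter-clockwise)) -> East
  U (U-turn (180°)) -> West
  U (U-turn (180°)) -> East
  R (right (90° clockwise)) -> South
  U (U-turn (180°)) -> North
  L (left (90° counter-clockwise)) -> West
Final: West

Answer: Final heading: West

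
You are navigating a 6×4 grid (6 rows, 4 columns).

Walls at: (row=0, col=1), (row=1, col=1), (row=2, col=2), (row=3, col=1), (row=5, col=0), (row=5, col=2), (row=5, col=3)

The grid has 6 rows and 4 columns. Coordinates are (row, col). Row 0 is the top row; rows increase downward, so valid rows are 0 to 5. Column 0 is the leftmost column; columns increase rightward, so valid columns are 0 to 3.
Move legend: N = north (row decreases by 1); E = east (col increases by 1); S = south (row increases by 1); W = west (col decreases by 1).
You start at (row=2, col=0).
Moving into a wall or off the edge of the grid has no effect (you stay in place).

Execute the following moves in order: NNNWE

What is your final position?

Answer: Final position: (row=0, col=0)

Derivation:
Start: (row=2, col=0)
  N (north): (row=2, col=0) -> (row=1, col=0)
  N (north): (row=1, col=0) -> (row=0, col=0)
  N (north): blocked, stay at (row=0, col=0)
  W (west): blocked, stay at (row=0, col=0)
  E (east): blocked, stay at (row=0, col=0)
Final: (row=0, col=0)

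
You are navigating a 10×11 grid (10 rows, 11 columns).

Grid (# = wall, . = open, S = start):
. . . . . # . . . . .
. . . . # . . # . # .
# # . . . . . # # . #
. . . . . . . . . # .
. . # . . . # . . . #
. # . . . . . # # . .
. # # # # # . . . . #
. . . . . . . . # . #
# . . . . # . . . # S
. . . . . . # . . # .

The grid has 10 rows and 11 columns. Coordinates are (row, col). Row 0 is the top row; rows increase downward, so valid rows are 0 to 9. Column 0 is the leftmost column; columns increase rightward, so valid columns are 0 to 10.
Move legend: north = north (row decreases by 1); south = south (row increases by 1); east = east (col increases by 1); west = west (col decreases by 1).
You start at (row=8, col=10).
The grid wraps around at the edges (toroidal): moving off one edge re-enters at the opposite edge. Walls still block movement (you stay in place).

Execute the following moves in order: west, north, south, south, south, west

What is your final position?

Answer: Final position: (row=1, col=10)

Derivation:
Start: (row=8, col=10)
  west (west): blocked, stay at (row=8, col=10)
  north (north): blocked, stay at (row=8, col=10)
  south (south): (row=8, col=10) -> (row=9, col=10)
  south (south): (row=9, col=10) -> (row=0, col=10)
  south (south): (row=0, col=10) -> (row=1, col=10)
  west (west): blocked, stay at (row=1, col=10)
Final: (row=1, col=10)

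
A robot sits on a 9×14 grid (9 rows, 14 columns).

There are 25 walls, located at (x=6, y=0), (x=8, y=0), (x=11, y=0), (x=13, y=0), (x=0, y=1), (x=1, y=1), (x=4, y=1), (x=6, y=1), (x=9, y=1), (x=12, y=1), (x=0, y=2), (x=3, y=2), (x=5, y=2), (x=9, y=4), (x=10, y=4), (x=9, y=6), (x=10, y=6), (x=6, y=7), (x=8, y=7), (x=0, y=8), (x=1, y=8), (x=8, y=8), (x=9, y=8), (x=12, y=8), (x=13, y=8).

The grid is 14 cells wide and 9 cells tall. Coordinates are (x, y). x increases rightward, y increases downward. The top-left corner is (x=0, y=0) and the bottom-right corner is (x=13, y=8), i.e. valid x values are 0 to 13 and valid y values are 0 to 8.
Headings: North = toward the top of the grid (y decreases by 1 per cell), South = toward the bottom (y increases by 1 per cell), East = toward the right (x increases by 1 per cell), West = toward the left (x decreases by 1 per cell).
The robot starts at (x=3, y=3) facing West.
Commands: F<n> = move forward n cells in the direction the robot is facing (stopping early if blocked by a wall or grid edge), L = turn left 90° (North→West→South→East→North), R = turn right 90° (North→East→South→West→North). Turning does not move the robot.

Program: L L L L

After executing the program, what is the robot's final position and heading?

Start: (x=3, y=3), facing West
  L: turn left, now facing South
  L: turn left, now facing East
  L: turn left, now facing North
  L: turn left, now facing West
Final: (x=3, y=3), facing West

Answer: Final position: (x=3, y=3), facing West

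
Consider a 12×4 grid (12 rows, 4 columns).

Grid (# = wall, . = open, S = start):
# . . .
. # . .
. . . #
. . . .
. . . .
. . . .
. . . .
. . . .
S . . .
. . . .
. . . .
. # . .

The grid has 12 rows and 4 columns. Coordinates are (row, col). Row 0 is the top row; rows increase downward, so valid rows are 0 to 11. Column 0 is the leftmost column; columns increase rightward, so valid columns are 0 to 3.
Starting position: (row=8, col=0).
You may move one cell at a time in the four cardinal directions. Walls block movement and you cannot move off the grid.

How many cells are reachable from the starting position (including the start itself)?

BFS flood-fill from (row=8, col=0):
  Distance 0: (row=8, col=0)
  Distance 1: (row=7, col=0), (row=8, col=1), (row=9, col=0)
  Distance 2: (row=6, col=0), (row=7, col=1), (row=8, col=2), (row=9, col=1), (row=10, col=0)
  Distance 3: (row=5, col=0), (row=6, col=1), (row=7, col=2), (row=8, col=3), (row=9, col=2), (row=10, col=1), (row=11, col=0)
  Distance 4: (row=4, col=0), (row=5, col=1), (row=6, col=2), (row=7, col=3), (row=9, col=3), (row=10, col=2)
  Distance 5: (row=3, col=0), (row=4, col=1), (row=5, col=2), (row=6, col=3), (row=10, col=3), (row=11, col=2)
  Distance 6: (row=2, col=0), (row=3, col=1), (row=4, col=2), (row=5, col=3), (row=11, col=3)
  Distance 7: (row=1, col=0), (row=2, col=1), (row=3, col=2), (row=4, col=3)
  Distance 8: (row=2, col=2), (row=3, col=3)
  Distance 9: (row=1, col=2)
  Distance 10: (row=0, col=2), (row=1, col=3)
  Distance 11: (row=0, col=1), (row=0, col=3)
Total reachable: 44 (grid has 44 open cells total)

Answer: Reachable cells: 44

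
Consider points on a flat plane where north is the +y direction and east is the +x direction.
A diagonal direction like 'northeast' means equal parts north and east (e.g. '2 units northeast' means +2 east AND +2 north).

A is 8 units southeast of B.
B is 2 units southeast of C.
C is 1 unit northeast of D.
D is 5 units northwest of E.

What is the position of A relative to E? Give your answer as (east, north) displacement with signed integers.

Answer: A is at (east=6, north=-4) relative to E.

Derivation:
Place E at the origin (east=0, north=0).
  D is 5 units northwest of E: delta (east=-5, north=+5); D at (east=-5, north=5).
  C is 1 unit northeast of D: delta (east=+1, north=+1); C at (east=-4, north=6).
  B is 2 units southeast of C: delta (east=+2, north=-2); B at (east=-2, north=4).
  A is 8 units southeast of B: delta (east=+8, north=-8); A at (east=6, north=-4).
Therefore A relative to E: (east=6, north=-4).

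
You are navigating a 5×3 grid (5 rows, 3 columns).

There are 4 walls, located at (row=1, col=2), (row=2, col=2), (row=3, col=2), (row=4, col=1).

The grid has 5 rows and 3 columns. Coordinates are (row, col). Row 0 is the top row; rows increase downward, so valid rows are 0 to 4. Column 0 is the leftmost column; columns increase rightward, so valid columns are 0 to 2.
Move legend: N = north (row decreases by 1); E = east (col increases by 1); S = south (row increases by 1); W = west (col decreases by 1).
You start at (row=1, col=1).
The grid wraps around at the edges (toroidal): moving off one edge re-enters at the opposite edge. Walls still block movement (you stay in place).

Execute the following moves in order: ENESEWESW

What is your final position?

Answer: Final position: (row=1, col=0)

Derivation:
Start: (row=1, col=1)
  E (east): blocked, stay at (row=1, col=1)
  N (north): (row=1, col=1) -> (row=0, col=1)
  E (east): (row=0, col=1) -> (row=0, col=2)
  S (south): blocked, stay at (row=0, col=2)
  E (east): (row=0, col=2) -> (row=0, col=0)
  W (west): (row=0, col=0) -> (row=0, col=2)
  E (east): (row=0, col=2) -> (row=0, col=0)
  S (south): (row=0, col=0) -> (row=1, col=0)
  W (west): blocked, stay at (row=1, col=0)
Final: (row=1, col=0)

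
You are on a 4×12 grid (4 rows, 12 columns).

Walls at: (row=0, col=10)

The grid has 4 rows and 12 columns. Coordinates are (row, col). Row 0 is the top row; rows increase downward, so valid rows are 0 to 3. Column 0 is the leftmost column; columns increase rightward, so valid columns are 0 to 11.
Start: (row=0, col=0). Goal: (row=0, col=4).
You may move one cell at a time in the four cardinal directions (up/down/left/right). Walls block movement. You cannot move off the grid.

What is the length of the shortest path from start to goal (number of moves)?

Answer: Shortest path length: 4

Derivation:
BFS from (row=0, col=0) until reaching (row=0, col=4):
  Distance 0: (row=0, col=0)
  Distance 1: (row=0, col=1), (row=1, col=0)
  Distance 2: (row=0, col=2), (row=1, col=1), (row=2, col=0)
  Distance 3: (row=0, col=3), (row=1, col=2), (row=2, col=1), (row=3, col=0)
  Distance 4: (row=0, col=4), (row=1, col=3), (row=2, col=2), (row=3, col=1)  <- goal reached here
One shortest path (4 moves): (row=0, col=0) -> (row=0, col=1) -> (row=0, col=2) -> (row=0, col=3) -> (row=0, col=4)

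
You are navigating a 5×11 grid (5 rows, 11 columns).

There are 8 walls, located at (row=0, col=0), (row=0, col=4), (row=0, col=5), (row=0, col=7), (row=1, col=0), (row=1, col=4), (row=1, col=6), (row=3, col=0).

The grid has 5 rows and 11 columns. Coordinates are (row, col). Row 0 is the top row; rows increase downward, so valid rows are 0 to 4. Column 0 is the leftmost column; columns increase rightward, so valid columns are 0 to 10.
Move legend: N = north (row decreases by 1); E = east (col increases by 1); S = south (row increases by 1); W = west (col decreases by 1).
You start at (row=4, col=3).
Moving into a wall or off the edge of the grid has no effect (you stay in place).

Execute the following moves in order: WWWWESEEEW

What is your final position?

Start: (row=4, col=3)
  W (west): (row=4, col=3) -> (row=4, col=2)
  W (west): (row=4, col=2) -> (row=4, col=1)
  W (west): (row=4, col=1) -> (row=4, col=0)
  W (west): blocked, stay at (row=4, col=0)
  E (east): (row=4, col=0) -> (row=4, col=1)
  S (south): blocked, stay at (row=4, col=1)
  E (east): (row=4, col=1) -> (row=4, col=2)
  E (east): (row=4, col=2) -> (row=4, col=3)
  E (east): (row=4, col=3) -> (row=4, col=4)
  W (west): (row=4, col=4) -> (row=4, col=3)
Final: (row=4, col=3)

Answer: Final position: (row=4, col=3)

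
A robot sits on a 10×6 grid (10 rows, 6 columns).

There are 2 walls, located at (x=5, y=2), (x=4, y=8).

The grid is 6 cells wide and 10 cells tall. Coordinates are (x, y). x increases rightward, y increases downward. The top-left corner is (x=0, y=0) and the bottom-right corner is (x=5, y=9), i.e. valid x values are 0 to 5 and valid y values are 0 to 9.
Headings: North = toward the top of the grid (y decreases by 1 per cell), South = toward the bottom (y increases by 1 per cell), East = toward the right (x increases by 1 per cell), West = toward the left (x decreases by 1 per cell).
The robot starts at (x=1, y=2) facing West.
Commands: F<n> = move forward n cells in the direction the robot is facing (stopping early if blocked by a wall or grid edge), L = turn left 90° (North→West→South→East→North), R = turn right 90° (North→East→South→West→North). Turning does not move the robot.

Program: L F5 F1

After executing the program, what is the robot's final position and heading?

Answer: Final position: (x=1, y=8), facing South

Derivation:
Start: (x=1, y=2), facing West
  L: turn left, now facing South
  F5: move forward 5, now at (x=1, y=7)
  F1: move forward 1, now at (x=1, y=8)
Final: (x=1, y=8), facing South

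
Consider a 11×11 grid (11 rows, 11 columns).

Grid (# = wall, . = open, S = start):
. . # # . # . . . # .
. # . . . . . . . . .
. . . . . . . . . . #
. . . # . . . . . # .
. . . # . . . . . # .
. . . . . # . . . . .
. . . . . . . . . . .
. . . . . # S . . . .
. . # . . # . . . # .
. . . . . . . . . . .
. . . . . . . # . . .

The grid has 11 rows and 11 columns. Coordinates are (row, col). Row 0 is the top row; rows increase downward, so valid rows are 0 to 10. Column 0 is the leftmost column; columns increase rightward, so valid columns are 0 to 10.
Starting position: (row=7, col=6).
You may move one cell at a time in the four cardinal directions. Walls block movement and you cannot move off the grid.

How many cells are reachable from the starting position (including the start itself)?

BFS flood-fill from (row=7, col=6):
  Distance 0: (row=7, col=6)
  Distance 1: (row=6, col=6), (row=7, col=7), (row=8, col=6)
  Distance 2: (row=5, col=6), (row=6, col=5), (row=6, col=7), (row=7, col=8), (row=8, col=7), (row=9, col=6)
  Distance 3: (row=4, col=6), (row=5, col=7), (row=6, col=4), (row=6, col=8), (row=7, col=9), (row=8, col=8), (row=9, col=5), (row=9, col=7), (row=10, col=6)
  Distance 4: (row=3, col=6), (row=4, col=5), (row=4, col=7), (row=5, col=4), (row=5, col=8), (row=6, col=3), (row=6, col=9), (row=7, col=4), (row=7, col=10), (row=9, col=4), (row=9, col=8), (row=10, col=5)
  Distance 5: (row=2, col=6), (row=3, col=5), (row=3, col=7), (row=4, col=4), (row=4, col=8), (row=5, col=3), (row=5, col=9), (row=6, col=2), (row=6, col=10), (row=7, col=3), (row=8, col=4), (row=8, col=10), (row=9, col=3), (row=9, col=9), (row=10, col=4), (row=10, col=8)
  Distance 6: (row=1, col=6), (row=2, col=5), (row=2, col=7), (row=3, col=4), (row=3, col=8), (row=5, col=2), (row=5, col=10), (row=6, col=1), (row=7, col=2), (row=8, col=3), (row=9, col=2), (row=9, col=10), (row=10, col=3), (row=10, col=9)
  Distance 7: (row=0, col=6), (row=1, col=5), (row=1, col=7), (row=2, col=4), (row=2, col=8), (row=4, col=2), (row=4, col=10), (row=5, col=1), (row=6, col=0), (row=7, col=1), (row=9, col=1), (row=10, col=2), (row=10, col=10)
  Distance 8: (row=0, col=7), (row=1, col=4), (row=1, col=8), (row=2, col=3), (row=2, col=9), (row=3, col=2), (row=3, col=10), (row=4, col=1), (row=5, col=0), (row=7, col=0), (row=8, col=1), (row=9, col=0), (row=10, col=1)
  Distance 9: (row=0, col=4), (row=0, col=8), (row=1, col=3), (row=1, col=9), (row=2, col=2), (row=3, col=1), (row=4, col=0), (row=8, col=0), (row=10, col=0)
  Distance 10: (row=1, col=2), (row=1, col=10), (row=2, col=1), (row=3, col=0)
  Distance 11: (row=0, col=10), (row=2, col=0)
  Distance 12: (row=1, col=0)
  Distance 13: (row=0, col=0)
  Distance 14: (row=0, col=1)
Total reachable: 105 (grid has 105 open cells total)

Answer: Reachable cells: 105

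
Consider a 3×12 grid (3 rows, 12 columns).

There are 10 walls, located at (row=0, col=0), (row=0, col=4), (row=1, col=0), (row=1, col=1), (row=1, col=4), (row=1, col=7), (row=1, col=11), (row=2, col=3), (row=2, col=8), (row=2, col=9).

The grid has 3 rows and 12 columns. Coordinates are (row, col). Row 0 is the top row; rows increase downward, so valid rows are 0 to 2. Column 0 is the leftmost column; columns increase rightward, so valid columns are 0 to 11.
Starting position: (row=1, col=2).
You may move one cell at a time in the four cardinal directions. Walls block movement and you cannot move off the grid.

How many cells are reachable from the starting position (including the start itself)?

Answer: Reachable cells: 8

Derivation:
BFS flood-fill from (row=1, col=2):
  Distance 0: (row=1, col=2)
  Distance 1: (row=0, col=2), (row=1, col=3), (row=2, col=2)
  Distance 2: (row=0, col=1), (row=0, col=3), (row=2, col=1)
  Distance 3: (row=2, col=0)
Total reachable: 8 (grid has 26 open cells total)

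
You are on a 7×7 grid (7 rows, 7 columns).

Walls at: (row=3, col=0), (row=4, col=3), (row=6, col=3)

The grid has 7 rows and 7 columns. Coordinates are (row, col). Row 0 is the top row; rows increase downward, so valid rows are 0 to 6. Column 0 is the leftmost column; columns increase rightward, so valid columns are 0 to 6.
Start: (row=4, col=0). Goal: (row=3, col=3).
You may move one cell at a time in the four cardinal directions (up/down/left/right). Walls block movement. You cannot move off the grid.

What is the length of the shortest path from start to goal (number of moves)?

BFS from (row=4, col=0) until reaching (row=3, col=3):
  Distance 0: (row=4, col=0)
  Distance 1: (row=4, col=1), (row=5, col=0)
  Distance 2: (row=3, col=1), (row=4, col=2), (row=5, col=1), (row=6, col=0)
  Distance 3: (row=2, col=1), (row=3, col=2), (row=5, col=2), (row=6, col=1)
  Distance 4: (row=1, col=1), (row=2, col=0), (row=2, col=2), (row=3, col=3), (row=5, col=3), (row=6, col=2)  <- goal reached here
One shortest path (4 moves): (row=4, col=0) -> (row=4, col=1) -> (row=4, col=2) -> (row=3, col=2) -> (row=3, col=3)

Answer: Shortest path length: 4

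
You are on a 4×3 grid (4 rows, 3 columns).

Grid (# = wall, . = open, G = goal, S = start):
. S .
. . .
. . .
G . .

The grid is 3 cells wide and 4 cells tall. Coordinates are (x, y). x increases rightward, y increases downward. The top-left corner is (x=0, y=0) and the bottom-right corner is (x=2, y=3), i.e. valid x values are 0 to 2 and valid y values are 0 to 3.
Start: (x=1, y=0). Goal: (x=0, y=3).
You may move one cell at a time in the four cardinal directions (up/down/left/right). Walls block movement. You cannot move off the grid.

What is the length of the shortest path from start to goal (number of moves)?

Answer: Shortest path length: 4

Derivation:
BFS from (x=1, y=0) until reaching (x=0, y=3):
  Distance 0: (x=1, y=0)
  Distance 1: (x=0, y=0), (x=2, y=0), (x=1, y=1)
  Distance 2: (x=0, y=1), (x=2, y=1), (x=1, y=2)
  Distance 3: (x=0, y=2), (x=2, y=2), (x=1, y=3)
  Distance 4: (x=0, y=3), (x=2, y=3)  <- goal reached here
One shortest path (4 moves): (x=1, y=0) -> (x=0, y=0) -> (x=0, y=1) -> (x=0, y=2) -> (x=0, y=3)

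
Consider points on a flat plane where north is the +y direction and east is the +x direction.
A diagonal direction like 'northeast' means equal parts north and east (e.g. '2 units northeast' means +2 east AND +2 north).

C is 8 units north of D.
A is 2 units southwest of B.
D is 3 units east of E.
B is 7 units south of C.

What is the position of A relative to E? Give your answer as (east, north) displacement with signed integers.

Place E at the origin (east=0, north=0).
  D is 3 units east of E: delta (east=+3, north=+0); D at (east=3, north=0).
  C is 8 units north of D: delta (east=+0, north=+8); C at (east=3, north=8).
  B is 7 units south of C: delta (east=+0, north=-7); B at (east=3, north=1).
  A is 2 units southwest of B: delta (east=-2, north=-2); A at (east=1, north=-1).
Therefore A relative to E: (east=1, north=-1).

Answer: A is at (east=1, north=-1) relative to E.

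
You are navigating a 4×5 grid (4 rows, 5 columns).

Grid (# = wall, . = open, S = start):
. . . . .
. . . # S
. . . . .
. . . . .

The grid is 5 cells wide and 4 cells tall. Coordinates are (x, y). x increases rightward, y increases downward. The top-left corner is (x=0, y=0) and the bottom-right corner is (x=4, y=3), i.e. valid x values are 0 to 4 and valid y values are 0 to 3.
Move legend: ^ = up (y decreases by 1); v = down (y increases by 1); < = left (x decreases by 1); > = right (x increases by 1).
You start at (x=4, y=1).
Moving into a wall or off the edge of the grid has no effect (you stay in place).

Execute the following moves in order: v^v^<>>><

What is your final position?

Answer: Final position: (x=4, y=1)

Derivation:
Start: (x=4, y=1)
  v (down): (x=4, y=1) -> (x=4, y=2)
  ^ (up): (x=4, y=2) -> (x=4, y=1)
  v (down): (x=4, y=1) -> (x=4, y=2)
  ^ (up): (x=4, y=2) -> (x=4, y=1)
  < (left): blocked, stay at (x=4, y=1)
  [×3]> (right): blocked, stay at (x=4, y=1)
  < (left): blocked, stay at (x=4, y=1)
Final: (x=4, y=1)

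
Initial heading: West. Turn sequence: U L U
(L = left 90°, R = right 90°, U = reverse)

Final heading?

Answer: Final heading: South

Derivation:
Start: West
  U (U-turn (180°)) -> East
  L (left (90° counter-clockwise)) -> North
  U (U-turn (180°)) -> South
Final: South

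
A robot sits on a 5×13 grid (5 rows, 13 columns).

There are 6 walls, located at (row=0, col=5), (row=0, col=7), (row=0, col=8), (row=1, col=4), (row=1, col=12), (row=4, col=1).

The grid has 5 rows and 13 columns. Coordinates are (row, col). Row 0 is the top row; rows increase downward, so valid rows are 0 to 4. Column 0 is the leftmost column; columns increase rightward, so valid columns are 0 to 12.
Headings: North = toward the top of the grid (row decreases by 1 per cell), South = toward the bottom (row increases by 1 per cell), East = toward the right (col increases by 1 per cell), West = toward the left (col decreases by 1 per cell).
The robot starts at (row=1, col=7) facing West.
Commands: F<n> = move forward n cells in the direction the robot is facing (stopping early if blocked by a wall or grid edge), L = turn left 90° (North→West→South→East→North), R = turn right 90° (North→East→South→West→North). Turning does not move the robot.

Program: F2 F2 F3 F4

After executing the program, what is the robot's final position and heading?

Start: (row=1, col=7), facing West
  F2: move forward 2, now at (row=1, col=5)
  F2: move forward 0/2 (blocked), now at (row=1, col=5)
  F3: move forward 0/3 (blocked), now at (row=1, col=5)
  F4: move forward 0/4 (blocked), now at (row=1, col=5)
Final: (row=1, col=5), facing West

Answer: Final position: (row=1, col=5), facing West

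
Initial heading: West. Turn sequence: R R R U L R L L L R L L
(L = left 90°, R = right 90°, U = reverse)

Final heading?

Answer: Final heading: North

Derivation:
Start: West
  R (right (90° clockwise)) -> North
  R (right (90° clockwise)) -> East
  R (right (90° clockwise)) -> South
  U (U-turn (180°)) -> North
  L (left (90° counter-clockwise)) -> West
  R (right (90° clockwise)) -> North
  L (left (90° counter-clockwise)) -> West
  L (left (90° counter-clockwise)) -> South
  L (left (90° counter-clockwise)) -> East
  R (right (90° clockwise)) -> South
  L (left (90° counter-clockwise)) -> East
  L (left (90° counter-clockwise)) -> North
Final: North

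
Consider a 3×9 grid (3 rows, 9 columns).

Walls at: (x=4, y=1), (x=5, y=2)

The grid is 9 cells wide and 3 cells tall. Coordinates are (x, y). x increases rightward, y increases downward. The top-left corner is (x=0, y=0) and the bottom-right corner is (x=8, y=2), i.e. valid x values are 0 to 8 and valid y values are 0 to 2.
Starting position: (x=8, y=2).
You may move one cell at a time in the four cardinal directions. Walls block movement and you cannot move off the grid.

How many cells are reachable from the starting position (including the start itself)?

BFS flood-fill from (x=8, y=2):
  Distance 0: (x=8, y=2)
  Distance 1: (x=8, y=1), (x=7, y=2)
  Distance 2: (x=8, y=0), (x=7, y=1), (x=6, y=2)
  Distance 3: (x=7, y=0), (x=6, y=1)
  Distance 4: (x=6, y=0), (x=5, y=1)
  Distance 5: (x=5, y=0)
  Distance 6: (x=4, y=0)
  Distance 7: (x=3, y=0)
  Distance 8: (x=2, y=0), (x=3, y=1)
  Distance 9: (x=1, y=0), (x=2, y=1), (x=3, y=2)
  Distance 10: (x=0, y=0), (x=1, y=1), (x=2, y=2), (x=4, y=2)
  Distance 11: (x=0, y=1), (x=1, y=2)
  Distance 12: (x=0, y=2)
Total reachable: 25 (grid has 25 open cells total)

Answer: Reachable cells: 25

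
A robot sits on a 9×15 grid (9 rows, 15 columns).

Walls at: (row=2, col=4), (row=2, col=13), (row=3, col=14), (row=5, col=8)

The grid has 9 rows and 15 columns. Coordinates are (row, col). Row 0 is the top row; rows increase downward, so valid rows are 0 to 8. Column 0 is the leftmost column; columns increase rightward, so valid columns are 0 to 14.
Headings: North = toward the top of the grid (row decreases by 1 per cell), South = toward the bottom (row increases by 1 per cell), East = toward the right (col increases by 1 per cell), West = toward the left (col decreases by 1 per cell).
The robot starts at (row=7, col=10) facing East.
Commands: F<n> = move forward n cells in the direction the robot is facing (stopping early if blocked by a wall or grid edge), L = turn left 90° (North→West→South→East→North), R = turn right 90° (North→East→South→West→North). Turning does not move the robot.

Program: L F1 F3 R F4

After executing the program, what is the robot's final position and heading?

Answer: Final position: (row=3, col=13), facing East

Derivation:
Start: (row=7, col=10), facing East
  L: turn left, now facing North
  F1: move forward 1, now at (row=6, col=10)
  F3: move forward 3, now at (row=3, col=10)
  R: turn right, now facing East
  F4: move forward 3/4 (blocked), now at (row=3, col=13)
Final: (row=3, col=13), facing East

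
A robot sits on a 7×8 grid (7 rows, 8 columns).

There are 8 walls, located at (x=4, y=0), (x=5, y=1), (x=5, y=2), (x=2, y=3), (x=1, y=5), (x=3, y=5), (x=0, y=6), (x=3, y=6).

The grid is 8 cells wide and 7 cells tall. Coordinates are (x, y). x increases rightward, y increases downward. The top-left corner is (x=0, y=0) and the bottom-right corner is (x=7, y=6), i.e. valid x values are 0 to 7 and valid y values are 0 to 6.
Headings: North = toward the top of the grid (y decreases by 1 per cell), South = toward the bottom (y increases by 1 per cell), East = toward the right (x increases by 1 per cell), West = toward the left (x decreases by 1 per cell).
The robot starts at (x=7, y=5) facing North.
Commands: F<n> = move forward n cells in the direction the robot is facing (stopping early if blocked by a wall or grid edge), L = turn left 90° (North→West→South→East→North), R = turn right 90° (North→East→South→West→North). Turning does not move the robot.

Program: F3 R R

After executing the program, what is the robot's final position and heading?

Start: (x=7, y=5), facing North
  F3: move forward 3, now at (x=7, y=2)
  R: turn right, now facing East
  R: turn right, now facing South
Final: (x=7, y=2), facing South

Answer: Final position: (x=7, y=2), facing South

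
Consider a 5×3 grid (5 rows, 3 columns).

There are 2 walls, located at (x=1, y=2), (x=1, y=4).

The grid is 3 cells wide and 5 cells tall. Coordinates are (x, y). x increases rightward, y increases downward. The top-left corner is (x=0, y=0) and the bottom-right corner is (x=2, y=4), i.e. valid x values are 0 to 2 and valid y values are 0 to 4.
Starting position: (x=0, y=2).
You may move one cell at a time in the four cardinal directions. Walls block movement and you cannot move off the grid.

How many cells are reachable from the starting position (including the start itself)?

BFS flood-fill from (x=0, y=2):
  Distance 0: (x=0, y=2)
  Distance 1: (x=0, y=1), (x=0, y=3)
  Distance 2: (x=0, y=0), (x=1, y=1), (x=1, y=3), (x=0, y=4)
  Distance 3: (x=1, y=0), (x=2, y=1), (x=2, y=3)
  Distance 4: (x=2, y=0), (x=2, y=2), (x=2, y=4)
Total reachable: 13 (grid has 13 open cells total)

Answer: Reachable cells: 13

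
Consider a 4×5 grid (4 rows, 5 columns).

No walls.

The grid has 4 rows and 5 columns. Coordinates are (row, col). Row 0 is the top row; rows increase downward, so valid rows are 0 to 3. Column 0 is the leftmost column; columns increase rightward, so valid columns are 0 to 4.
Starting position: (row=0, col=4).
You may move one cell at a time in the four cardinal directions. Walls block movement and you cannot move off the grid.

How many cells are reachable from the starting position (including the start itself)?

Answer: Reachable cells: 20

Derivation:
BFS flood-fill from (row=0, col=4):
  Distance 0: (row=0, col=4)
  Distance 1: (row=0, col=3), (row=1, col=4)
  Distance 2: (row=0, col=2), (row=1, col=3), (row=2, col=4)
  Distance 3: (row=0, col=1), (row=1, col=2), (row=2, col=3), (row=3, col=4)
  Distance 4: (row=0, col=0), (row=1, col=1), (row=2, col=2), (row=3, col=3)
  Distance 5: (row=1, col=0), (row=2, col=1), (row=3, col=2)
  Distance 6: (row=2, col=0), (row=3, col=1)
  Distance 7: (row=3, col=0)
Total reachable: 20 (grid has 20 open cells total)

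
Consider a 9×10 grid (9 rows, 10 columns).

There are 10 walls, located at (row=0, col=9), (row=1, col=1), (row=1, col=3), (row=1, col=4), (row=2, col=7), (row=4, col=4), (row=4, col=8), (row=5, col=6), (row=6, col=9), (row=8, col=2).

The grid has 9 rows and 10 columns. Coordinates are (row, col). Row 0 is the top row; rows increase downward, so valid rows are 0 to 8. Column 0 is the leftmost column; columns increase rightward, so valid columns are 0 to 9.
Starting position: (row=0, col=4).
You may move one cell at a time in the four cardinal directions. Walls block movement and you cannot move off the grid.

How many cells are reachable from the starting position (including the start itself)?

BFS flood-fill from (row=0, col=4):
  Distance 0: (row=0, col=4)
  Distance 1: (row=0, col=3), (row=0, col=5)
  Distance 2: (row=0, col=2), (row=0, col=6), (row=1, col=5)
  Distance 3: (row=0, col=1), (row=0, col=7), (row=1, col=2), (row=1, col=6), (row=2, col=5)
  Distance 4: (row=0, col=0), (row=0, col=8), (row=1, col=7), (row=2, col=2), (row=2, col=4), (row=2, col=6), (row=3, col=5)
  Distance 5: (row=1, col=0), (row=1, col=8), (row=2, col=1), (row=2, col=3), (row=3, col=2), (row=3, col=4), (row=3, col=6), (row=4, col=5)
  Distance 6: (row=1, col=9), (row=2, col=0), (row=2, col=8), (row=3, col=1), (row=3, col=3), (row=3, col=7), (row=4, col=2), (row=4, col=6), (row=5, col=5)
  Distance 7: (row=2, col=9), (row=3, col=0), (row=3, col=8), (row=4, col=1), (row=4, col=3), (row=4, col=7), (row=5, col=2), (row=5, col=4), (row=6, col=5)
  Distance 8: (row=3, col=9), (row=4, col=0), (row=5, col=1), (row=5, col=3), (row=5, col=7), (row=6, col=2), (row=6, col=4), (row=6, col=6), (row=7, col=5)
  Distance 9: (row=4, col=9), (row=5, col=0), (row=5, col=8), (row=6, col=1), (row=6, col=3), (row=6, col=7), (row=7, col=2), (row=7, col=4), (row=7, col=6), (row=8, col=5)
  Distance 10: (row=5, col=9), (row=6, col=0), (row=6, col=8), (row=7, col=1), (row=7, col=3), (row=7, col=7), (row=8, col=4), (row=8, col=6)
  Distance 11: (row=7, col=0), (row=7, col=8), (row=8, col=1), (row=8, col=3), (row=8, col=7)
  Distance 12: (row=7, col=9), (row=8, col=0), (row=8, col=8)
  Distance 13: (row=8, col=9)
Total reachable: 80 (grid has 80 open cells total)

Answer: Reachable cells: 80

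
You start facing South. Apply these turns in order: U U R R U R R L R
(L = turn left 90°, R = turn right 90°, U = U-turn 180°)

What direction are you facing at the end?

Start: South
  U (U-turn (180°)) -> North
  U (U-turn (180°)) -> South
  R (right (90° clockwise)) -> West
  R (right (90° clockwise)) -> North
  U (U-turn (180°)) -> South
  R (right (90° clockwise)) -> West
  R (right (90° clockwise)) -> North
  L (left (90° counter-clockwise)) -> West
  R (right (90° clockwise)) -> North
Final: North

Answer: Final heading: North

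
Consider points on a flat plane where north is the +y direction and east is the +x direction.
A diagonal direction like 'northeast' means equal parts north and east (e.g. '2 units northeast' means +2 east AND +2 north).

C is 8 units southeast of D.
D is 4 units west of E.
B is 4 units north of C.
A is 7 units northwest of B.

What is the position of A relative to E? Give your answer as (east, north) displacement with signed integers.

Place E at the origin (east=0, north=0).
  D is 4 units west of E: delta (east=-4, north=+0); D at (east=-4, north=0).
  C is 8 units southeast of D: delta (east=+8, north=-8); C at (east=4, north=-8).
  B is 4 units north of C: delta (east=+0, north=+4); B at (east=4, north=-4).
  A is 7 units northwest of B: delta (east=-7, north=+7); A at (east=-3, north=3).
Therefore A relative to E: (east=-3, north=3).

Answer: A is at (east=-3, north=3) relative to E.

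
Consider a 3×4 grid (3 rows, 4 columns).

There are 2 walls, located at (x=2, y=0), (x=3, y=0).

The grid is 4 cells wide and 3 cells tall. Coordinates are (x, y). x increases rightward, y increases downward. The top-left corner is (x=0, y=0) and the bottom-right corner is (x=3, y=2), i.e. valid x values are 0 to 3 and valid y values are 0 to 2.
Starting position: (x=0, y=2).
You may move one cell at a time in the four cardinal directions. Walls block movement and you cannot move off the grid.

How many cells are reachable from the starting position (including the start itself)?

Answer: Reachable cells: 10

Derivation:
BFS flood-fill from (x=0, y=2):
  Distance 0: (x=0, y=2)
  Distance 1: (x=0, y=1), (x=1, y=2)
  Distance 2: (x=0, y=0), (x=1, y=1), (x=2, y=2)
  Distance 3: (x=1, y=0), (x=2, y=1), (x=3, y=2)
  Distance 4: (x=3, y=1)
Total reachable: 10 (grid has 10 open cells total)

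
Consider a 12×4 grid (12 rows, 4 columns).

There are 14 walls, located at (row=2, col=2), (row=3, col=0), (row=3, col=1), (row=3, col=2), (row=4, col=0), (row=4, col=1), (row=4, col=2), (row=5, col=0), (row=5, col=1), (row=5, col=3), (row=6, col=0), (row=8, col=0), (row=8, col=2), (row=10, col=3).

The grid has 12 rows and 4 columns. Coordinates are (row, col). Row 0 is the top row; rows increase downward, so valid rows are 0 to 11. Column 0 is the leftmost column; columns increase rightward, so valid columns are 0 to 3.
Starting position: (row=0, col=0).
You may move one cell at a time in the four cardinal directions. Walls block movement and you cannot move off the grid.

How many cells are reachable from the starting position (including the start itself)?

Answer: Reachable cells: 13

Derivation:
BFS flood-fill from (row=0, col=0):
  Distance 0: (row=0, col=0)
  Distance 1: (row=0, col=1), (row=1, col=0)
  Distance 2: (row=0, col=2), (row=1, col=1), (row=2, col=0)
  Distance 3: (row=0, col=3), (row=1, col=2), (row=2, col=1)
  Distance 4: (row=1, col=3)
  Distance 5: (row=2, col=3)
  Distance 6: (row=3, col=3)
  Distance 7: (row=4, col=3)
Total reachable: 13 (grid has 34 open cells total)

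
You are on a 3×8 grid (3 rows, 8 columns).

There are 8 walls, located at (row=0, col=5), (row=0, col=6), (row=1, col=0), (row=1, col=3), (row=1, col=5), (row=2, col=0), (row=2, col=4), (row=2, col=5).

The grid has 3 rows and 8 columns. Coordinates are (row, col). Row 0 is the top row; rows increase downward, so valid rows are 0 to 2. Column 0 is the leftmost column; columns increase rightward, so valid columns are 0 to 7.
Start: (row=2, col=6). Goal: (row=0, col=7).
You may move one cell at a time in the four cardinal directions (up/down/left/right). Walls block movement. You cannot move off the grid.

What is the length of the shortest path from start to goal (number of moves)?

Answer: Shortest path length: 3

Derivation:
BFS from (row=2, col=6) until reaching (row=0, col=7):
  Distance 0: (row=2, col=6)
  Distance 1: (row=1, col=6), (row=2, col=7)
  Distance 2: (row=1, col=7)
  Distance 3: (row=0, col=7)  <- goal reached here
One shortest path (3 moves): (row=2, col=6) -> (row=2, col=7) -> (row=1, col=7) -> (row=0, col=7)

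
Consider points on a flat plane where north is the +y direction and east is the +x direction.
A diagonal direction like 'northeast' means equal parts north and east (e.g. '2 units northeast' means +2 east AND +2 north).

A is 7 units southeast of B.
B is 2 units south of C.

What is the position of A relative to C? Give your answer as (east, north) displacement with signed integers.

Place C at the origin (east=0, north=0).
  B is 2 units south of C: delta (east=+0, north=-2); B at (east=0, north=-2).
  A is 7 units southeast of B: delta (east=+7, north=-7); A at (east=7, north=-9).
Therefore A relative to C: (east=7, north=-9).

Answer: A is at (east=7, north=-9) relative to C.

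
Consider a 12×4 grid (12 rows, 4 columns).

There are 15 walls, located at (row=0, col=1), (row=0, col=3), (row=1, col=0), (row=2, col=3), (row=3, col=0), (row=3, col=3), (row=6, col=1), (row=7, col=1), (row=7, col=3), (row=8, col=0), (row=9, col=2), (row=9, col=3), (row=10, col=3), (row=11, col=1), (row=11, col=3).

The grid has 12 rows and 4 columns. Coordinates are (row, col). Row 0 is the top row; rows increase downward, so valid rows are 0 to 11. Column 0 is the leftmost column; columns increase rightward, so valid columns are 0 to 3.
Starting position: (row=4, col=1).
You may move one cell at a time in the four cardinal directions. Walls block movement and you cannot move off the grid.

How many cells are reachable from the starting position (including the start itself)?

BFS flood-fill from (row=4, col=1):
  Distance 0: (row=4, col=1)
  Distance 1: (row=3, col=1), (row=4, col=0), (row=4, col=2), (row=5, col=1)
  Distance 2: (row=2, col=1), (row=3, col=2), (row=4, col=3), (row=5, col=0), (row=5, col=2)
  Distance 3: (row=1, col=1), (row=2, col=0), (row=2, col=2), (row=5, col=3), (row=6, col=0), (row=6, col=2)
  Distance 4: (row=1, col=2), (row=6, col=3), (row=7, col=0), (row=7, col=2)
  Distance 5: (row=0, col=2), (row=1, col=3), (row=8, col=2)
  Distance 6: (row=8, col=1), (row=8, col=3)
  Distance 7: (row=9, col=1)
  Distance 8: (row=9, col=0), (row=10, col=1)
  Distance 9: (row=10, col=0), (row=10, col=2)
  Distance 10: (row=11, col=0), (row=11, col=2)
Total reachable: 32 (grid has 33 open cells total)

Answer: Reachable cells: 32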